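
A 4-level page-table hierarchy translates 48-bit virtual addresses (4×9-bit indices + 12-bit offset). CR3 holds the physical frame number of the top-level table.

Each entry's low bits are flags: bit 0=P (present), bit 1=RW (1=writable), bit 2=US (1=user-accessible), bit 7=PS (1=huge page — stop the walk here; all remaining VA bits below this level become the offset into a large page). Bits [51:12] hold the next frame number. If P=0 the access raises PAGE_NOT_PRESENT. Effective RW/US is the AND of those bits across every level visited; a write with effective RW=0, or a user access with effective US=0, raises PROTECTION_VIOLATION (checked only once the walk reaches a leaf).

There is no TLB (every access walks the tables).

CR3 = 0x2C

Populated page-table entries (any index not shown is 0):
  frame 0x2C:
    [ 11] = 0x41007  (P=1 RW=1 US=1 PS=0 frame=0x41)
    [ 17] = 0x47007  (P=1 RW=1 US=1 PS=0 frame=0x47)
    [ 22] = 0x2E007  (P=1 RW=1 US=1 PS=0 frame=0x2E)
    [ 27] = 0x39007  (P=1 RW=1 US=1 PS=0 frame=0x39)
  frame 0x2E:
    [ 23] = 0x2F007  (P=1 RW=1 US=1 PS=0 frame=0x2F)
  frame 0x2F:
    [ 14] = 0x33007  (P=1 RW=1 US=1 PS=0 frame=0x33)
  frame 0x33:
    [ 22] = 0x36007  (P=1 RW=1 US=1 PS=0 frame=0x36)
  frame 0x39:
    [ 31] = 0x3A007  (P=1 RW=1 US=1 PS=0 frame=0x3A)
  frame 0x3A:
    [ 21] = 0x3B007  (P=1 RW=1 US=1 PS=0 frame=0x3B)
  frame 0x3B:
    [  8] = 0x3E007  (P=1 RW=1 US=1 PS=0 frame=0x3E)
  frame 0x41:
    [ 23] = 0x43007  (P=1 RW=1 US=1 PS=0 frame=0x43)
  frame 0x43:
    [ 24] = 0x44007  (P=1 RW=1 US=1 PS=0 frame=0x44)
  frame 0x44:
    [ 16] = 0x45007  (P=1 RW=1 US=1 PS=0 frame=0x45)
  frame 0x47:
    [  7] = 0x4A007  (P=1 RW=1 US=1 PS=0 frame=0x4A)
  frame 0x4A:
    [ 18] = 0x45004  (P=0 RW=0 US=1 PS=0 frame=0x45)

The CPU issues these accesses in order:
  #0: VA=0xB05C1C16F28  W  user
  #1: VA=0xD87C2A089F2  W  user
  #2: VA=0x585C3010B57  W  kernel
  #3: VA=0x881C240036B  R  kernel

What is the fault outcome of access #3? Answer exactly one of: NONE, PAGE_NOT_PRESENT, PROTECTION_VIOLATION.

Per-access translation:
#0 VA=0xB05C1C16F28 (w,user):
  lvl0: tbl 0x2C, slot 22 ⇒ 0x2E007 (P1/RW1/US1/PS0)
  lvl1: tbl 0x2E, slot 23 ⇒ 0x2F007 (P1/RW1/US1/PS0)
  lvl2: tbl 0x2F, slot 14 ⇒ 0x33007 (P1/RW1/US1/PS0)
  lvl3: tbl 0x33, slot 22 ⇒ 0x36007 (P1/RW1/US1/PS0)
  ✓ 0x36F28  — 4 lookups
#1 VA=0xD87C2A089F2 (w,user):
  lvl0: tbl 0x2C, slot 27 ⇒ 0x39007 (P1/RW1/US1/PS0)
  lvl1: tbl 0x39, slot 31 ⇒ 0x3A007 (P1/RW1/US1/PS0)
  lvl2: tbl 0x3A, slot 21 ⇒ 0x3B007 (P1/RW1/US1/PS0)
  lvl3: tbl 0x3B, slot 8 ⇒ 0x3E007 (P1/RW1/US1/PS0)
  ✓ 0x3E9F2  — 4 lookups
#2 VA=0x585C3010B57 (w,kernel):
  lvl0: tbl 0x2C, slot 11 ⇒ 0x41007 (P1/RW1/US1/PS0)
  lvl1: tbl 0x41, slot 23 ⇒ 0x43007 (P1/RW1/US1/PS0)
  lvl2: tbl 0x43, slot 24 ⇒ 0x44007 (P1/RW1/US1/PS0)
  lvl3: tbl 0x44, slot 16 ⇒ 0x45007 (P1/RW1/US1/PS0)
  ✓ 0x45B57  — 4 lookups
#3 VA=0x881C240036B (r,kernel):
  lvl0: tbl 0x2C, slot 17 ⇒ 0x47007 (P1/RW1/US1/PS0)
  lvl1: tbl 0x47, slot 7 ⇒ 0x4A007 (P1/RW1/US1/PS0)
  lvl2: tbl 0x4A, slot 18 ⇒ 0x45004 (P0/RW0/US1/PS0)
  ✗ PAGE_NOT_PRESENT  [3 reads]

Access #3 fault: PAGE_NOT_PRESENT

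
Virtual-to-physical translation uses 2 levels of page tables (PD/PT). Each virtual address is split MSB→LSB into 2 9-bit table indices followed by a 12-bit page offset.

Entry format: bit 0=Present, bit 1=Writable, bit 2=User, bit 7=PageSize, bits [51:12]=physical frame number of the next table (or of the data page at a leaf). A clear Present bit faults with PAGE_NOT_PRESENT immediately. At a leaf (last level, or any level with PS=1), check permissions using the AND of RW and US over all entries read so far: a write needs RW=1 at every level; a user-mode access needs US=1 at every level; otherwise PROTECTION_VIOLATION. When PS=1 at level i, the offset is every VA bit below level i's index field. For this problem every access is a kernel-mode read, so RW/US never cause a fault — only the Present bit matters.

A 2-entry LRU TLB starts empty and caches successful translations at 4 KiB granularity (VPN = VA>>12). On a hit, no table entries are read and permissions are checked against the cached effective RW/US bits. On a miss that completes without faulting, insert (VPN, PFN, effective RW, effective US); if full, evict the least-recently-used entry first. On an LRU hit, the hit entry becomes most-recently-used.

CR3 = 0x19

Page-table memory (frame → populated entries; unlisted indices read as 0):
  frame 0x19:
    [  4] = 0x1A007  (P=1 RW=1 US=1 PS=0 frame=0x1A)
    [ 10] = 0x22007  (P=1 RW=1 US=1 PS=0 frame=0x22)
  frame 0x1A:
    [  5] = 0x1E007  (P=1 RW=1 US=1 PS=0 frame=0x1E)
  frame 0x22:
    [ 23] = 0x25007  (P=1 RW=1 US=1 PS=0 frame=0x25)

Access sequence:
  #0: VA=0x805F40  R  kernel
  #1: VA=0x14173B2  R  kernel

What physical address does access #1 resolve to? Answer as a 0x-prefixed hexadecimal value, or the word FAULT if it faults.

Per-access translation:
#0 VA=0x805F40 (r,kernel):
  L0: frame=0x19 idx=4 entry=0x1A007 [P=1 RW=1 US=1 PS=0]
  L1: frame=0x1A idx=5 entry=0x1E007 [P=1 RW=1 US=1 PS=0]
  ⇒ phys 0x1EF40  [2 reads]
#1 VA=0x14173B2 (r,kernel):
  L0: frame=0x19 idx=10 entry=0x22007 [P=1 RW=1 US=1 PS=0]
  L1: frame=0x22 idx=23 entry=0x25007 [P=1 RW=1 US=1 PS=0]
  ⇒ phys 0x253B2  [2 reads]

Access #1 PA: 0x253B2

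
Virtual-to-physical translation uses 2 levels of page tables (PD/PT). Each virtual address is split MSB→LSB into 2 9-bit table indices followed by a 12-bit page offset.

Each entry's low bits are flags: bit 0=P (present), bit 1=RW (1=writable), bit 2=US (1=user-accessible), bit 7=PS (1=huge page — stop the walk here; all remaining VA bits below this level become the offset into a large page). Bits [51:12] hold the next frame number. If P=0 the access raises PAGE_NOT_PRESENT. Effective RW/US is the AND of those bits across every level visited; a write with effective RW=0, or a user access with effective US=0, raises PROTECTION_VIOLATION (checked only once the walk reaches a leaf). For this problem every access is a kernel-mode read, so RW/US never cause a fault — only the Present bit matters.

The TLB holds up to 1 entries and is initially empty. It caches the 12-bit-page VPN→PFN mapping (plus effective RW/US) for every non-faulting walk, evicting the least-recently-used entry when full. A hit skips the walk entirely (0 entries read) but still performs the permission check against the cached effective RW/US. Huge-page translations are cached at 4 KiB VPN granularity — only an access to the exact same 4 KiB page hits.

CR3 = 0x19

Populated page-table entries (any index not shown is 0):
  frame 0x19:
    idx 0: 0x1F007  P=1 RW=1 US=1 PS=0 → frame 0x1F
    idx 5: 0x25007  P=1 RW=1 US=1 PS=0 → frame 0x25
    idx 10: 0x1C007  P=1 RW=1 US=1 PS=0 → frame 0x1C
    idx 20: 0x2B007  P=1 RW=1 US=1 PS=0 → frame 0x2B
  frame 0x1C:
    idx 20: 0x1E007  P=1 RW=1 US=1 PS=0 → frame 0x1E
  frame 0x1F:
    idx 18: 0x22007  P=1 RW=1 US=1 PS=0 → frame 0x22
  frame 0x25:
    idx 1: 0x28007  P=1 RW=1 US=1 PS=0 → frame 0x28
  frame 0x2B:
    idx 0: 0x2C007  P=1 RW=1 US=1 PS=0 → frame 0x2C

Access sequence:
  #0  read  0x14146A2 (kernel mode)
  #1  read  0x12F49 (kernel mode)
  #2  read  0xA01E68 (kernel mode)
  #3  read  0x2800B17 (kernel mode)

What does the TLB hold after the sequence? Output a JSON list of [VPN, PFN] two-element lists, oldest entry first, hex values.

Walk each access:
#0 VA=0x14146A2 (r,kernel):
  lvl0: tbl 0x19, slot 10 ⇒ 0x1C007 (P1/RW1/US1/PS0)
  lvl1: tbl 0x1C, slot 20 ⇒ 0x1E007 (P1/RW1/US1/PS0)
  → PA=0x1E6A2  (2 entries read)
#1 VA=0x12F49 (r,kernel):
  lvl0: tbl 0x19, slot 0 ⇒ 0x1F007 (P1/RW1/US1/PS0)
  lvl1: tbl 0x1F, slot 18 ⇒ 0x22007 (P1/RW1/US1/PS0)
  → PA=0x22F49  (2 entries read)
#2 VA=0xA01E68 (r,kernel):
  lvl0: tbl 0x19, slot 5 ⇒ 0x25007 (P1/RW1/US1/PS0)
  lvl1: tbl 0x25, slot 1 ⇒ 0x28007 (P1/RW1/US1/PS0)
  → PA=0x28E68  (2 entries read)
#3 VA=0x2800B17 (r,kernel):
  lvl0: tbl 0x19, slot 20 ⇒ 0x2B007 (P1/RW1/US1/PS0)
  lvl1: tbl 0x2B, slot 0 ⇒ 0x2C007 (P1/RW1/US1/PS0)
  → PA=0x2CB17  (2 entries read)

TLB: [["0x2800", "0x2C"]]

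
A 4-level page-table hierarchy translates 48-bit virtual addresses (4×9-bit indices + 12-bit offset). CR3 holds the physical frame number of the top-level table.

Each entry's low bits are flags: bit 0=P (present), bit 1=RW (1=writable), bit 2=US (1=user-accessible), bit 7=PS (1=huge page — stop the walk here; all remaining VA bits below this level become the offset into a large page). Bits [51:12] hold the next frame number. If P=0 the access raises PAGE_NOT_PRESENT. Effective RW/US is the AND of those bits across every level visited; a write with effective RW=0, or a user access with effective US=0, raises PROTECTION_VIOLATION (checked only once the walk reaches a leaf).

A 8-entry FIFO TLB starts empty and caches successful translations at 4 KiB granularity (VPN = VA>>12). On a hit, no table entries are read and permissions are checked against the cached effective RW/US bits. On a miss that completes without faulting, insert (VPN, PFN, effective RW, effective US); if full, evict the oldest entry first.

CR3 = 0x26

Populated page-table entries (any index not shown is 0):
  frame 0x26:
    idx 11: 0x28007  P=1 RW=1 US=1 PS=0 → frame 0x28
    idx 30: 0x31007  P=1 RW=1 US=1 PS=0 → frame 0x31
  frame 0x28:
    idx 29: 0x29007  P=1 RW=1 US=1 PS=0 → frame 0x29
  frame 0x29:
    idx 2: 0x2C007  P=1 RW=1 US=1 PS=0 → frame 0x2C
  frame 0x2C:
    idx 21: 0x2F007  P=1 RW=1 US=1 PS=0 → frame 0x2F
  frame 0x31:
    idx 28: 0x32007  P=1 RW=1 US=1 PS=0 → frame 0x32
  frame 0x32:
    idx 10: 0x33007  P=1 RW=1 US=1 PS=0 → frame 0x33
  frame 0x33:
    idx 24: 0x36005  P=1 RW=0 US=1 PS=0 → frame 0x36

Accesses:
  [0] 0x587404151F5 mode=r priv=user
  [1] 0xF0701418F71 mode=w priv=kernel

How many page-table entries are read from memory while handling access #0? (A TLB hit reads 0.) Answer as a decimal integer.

Trace:
#0 VA=0x587404151F5 (r,user):
  [0] read 0x26 idx=11: raw=0x28007 flags P=1 W=1 U=1 S=0
  [1] read 0x28 idx=29: raw=0x29007 flags P=1 W=1 U=1 S=0
  [2] read 0x29 idx=2: raw=0x2C007 flags P=1 W=1 U=1 S=0
  [3] read 0x2C idx=21: raw=0x2F007 flags P=1 W=1 U=1 S=0
  ✓ 0x2F1F5  — 4 lookups
#1 VA=0xF0701418F71 (w,kernel):
  [0] read 0x26 idx=30: raw=0x31007 flags P=1 W=1 U=1 S=0
  [1] read 0x31 idx=28: raw=0x32007 flags P=1 W=1 U=1 S=0
  [2] read 0x32 idx=10: raw=0x33007 flags P=1 W=1 U=1 S=0
  [3] read 0x33 idx=24: raw=0x36005 flags P=1 W=0 U=1 S=0
  → PROTECTION_VIOLATION  (4 entries read)

Entries read for #0: 4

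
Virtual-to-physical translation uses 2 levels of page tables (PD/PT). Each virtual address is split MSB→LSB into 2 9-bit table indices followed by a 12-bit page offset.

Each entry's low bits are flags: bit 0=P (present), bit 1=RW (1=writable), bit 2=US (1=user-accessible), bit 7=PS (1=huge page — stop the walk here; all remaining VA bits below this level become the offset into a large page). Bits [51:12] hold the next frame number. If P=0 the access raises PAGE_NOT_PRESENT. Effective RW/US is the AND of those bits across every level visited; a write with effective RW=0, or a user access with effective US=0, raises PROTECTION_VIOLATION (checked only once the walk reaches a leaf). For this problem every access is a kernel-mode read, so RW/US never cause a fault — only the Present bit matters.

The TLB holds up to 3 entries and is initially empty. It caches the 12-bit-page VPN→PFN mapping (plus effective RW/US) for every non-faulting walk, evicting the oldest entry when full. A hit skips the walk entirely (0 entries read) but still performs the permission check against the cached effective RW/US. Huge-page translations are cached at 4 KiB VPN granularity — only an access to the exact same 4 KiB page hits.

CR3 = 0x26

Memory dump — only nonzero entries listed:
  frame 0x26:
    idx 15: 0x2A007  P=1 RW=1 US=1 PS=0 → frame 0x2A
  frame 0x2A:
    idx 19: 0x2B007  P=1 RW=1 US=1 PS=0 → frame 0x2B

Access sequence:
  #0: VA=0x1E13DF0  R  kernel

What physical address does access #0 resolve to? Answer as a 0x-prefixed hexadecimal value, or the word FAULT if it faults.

Walk each access:
#0 VA=0x1E13DF0 (r,kernel):
  L0: frame=0x26 idx=15 entry=0x2A007 [P=1 RW=1 US=1 PS=0]
  L1: frame=0x2A idx=19 entry=0x2B007 [P=1 RW=1 US=1 PS=0]
  ⇒ phys 0x2BDF0  [2 reads]

Access #0 PA: 0x2BDF0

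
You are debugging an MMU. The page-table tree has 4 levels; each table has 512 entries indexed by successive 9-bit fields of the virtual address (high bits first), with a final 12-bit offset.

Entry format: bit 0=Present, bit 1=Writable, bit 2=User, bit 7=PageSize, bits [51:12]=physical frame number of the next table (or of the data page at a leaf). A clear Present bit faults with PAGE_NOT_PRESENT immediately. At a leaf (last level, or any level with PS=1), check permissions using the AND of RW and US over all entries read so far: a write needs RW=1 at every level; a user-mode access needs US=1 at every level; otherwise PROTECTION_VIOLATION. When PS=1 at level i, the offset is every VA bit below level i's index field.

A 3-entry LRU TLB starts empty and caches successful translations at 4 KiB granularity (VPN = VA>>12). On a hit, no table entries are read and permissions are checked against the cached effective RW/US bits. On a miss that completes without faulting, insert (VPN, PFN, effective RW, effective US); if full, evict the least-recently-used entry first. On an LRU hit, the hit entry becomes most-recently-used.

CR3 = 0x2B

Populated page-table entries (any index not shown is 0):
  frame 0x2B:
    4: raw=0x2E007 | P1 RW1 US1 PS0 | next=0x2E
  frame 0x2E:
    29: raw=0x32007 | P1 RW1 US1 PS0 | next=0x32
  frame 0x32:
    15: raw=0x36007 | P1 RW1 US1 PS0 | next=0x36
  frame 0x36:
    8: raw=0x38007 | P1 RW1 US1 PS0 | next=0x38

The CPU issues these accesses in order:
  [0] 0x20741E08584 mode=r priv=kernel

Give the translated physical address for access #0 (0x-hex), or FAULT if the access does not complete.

Trace:
#0 VA=0x20741E08584 (r,kernel):
  L0: frame=0x2B idx=4 entry=0x2E007 [P=1 RW=1 US=1 PS=0]
  L1: frame=0x2E idx=29 entry=0x32007 [P=1 RW=1 US=1 PS=0]
  L2: frame=0x32 idx=15 entry=0x36007 [P=1 RW=1 US=1 PS=0]
  L3: frame=0x36 idx=8 entry=0x38007 [P=1 RW=1 US=1 PS=0]
  ⇒ phys 0x38584  [4 reads]

Access #0 PA: 0x38584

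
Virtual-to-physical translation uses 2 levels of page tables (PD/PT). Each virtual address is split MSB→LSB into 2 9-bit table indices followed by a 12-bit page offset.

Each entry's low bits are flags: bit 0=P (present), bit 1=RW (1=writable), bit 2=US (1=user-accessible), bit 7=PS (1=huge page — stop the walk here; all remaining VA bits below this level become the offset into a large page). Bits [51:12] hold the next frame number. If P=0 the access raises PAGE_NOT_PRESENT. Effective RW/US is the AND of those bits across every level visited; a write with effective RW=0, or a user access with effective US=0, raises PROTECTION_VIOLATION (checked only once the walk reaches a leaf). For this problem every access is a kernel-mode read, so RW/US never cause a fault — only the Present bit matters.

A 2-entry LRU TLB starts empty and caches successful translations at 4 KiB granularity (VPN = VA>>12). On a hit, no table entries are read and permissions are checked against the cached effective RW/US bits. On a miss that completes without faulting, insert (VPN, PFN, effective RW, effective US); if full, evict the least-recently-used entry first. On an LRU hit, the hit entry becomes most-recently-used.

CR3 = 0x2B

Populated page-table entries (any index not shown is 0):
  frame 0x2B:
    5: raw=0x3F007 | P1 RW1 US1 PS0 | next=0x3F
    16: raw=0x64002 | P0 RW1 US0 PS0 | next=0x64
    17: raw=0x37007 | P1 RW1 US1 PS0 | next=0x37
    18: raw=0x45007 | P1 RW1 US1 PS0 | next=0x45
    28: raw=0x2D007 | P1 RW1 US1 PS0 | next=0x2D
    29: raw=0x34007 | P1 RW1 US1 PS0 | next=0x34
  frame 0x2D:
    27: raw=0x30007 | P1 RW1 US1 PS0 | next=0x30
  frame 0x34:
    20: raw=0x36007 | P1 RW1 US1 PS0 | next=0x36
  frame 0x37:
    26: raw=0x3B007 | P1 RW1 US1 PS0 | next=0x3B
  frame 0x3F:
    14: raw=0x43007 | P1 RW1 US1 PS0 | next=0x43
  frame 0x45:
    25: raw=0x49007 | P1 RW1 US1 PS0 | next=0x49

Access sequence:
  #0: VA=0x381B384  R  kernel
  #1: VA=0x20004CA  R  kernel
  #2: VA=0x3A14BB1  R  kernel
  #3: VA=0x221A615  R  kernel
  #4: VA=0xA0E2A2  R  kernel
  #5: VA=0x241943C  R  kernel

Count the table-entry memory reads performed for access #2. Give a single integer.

Trace:
#0 VA=0x381B384 (r,kernel):
  L0 @0x2B[28] → 0x2D007  P=1,RW=1,US=1,PS=0
  L1 @0x2D[27] → 0x30007  P=1,RW=1,US=1,PS=0
  ✓ 0x30384  — 2 lookups
#1 VA=0x20004CA (r,kernel):
  L0 @0x2B[16] → 0x64002  P=0,RW=1,US=0,PS=0
  → PAGE_NOT_PRESENT  (1 entries read)
#2 VA=0x3A14BB1 (r,kernel):
  L0 @0x2B[29] → 0x34007  P=1,RW=1,US=1,PS=0
  L1 @0x34[20] → 0x36007  P=1,RW=1,US=1,PS=0
  ✓ 0x36BB1  — 2 lookups
#3 VA=0x221A615 (r,kernel):
  L0 @0x2B[17] → 0x37007  P=1,RW=1,US=1,PS=0
  L1 @0x37[26] → 0x3B007  P=1,RW=1,US=1,PS=0
  ✓ 0x3B615  — 2 lookups
#4 VA=0xA0E2A2 (r,kernel):
  L0 @0x2B[5] → 0x3F007  P=1,RW=1,US=1,PS=0
  L1 @0x3F[14] → 0x43007  P=1,RW=1,US=1,PS=0
  ✓ 0x432A2  — 2 lookups
#5 VA=0x241943C (r,kernel):
  L0 @0x2B[18] → 0x45007  P=1,RW=1,US=1,PS=0
  L1 @0x45[25] → 0x49007  P=1,RW=1,US=1,PS=0
  ✓ 0x4943C  — 2 lookups

Entries read for #2: 2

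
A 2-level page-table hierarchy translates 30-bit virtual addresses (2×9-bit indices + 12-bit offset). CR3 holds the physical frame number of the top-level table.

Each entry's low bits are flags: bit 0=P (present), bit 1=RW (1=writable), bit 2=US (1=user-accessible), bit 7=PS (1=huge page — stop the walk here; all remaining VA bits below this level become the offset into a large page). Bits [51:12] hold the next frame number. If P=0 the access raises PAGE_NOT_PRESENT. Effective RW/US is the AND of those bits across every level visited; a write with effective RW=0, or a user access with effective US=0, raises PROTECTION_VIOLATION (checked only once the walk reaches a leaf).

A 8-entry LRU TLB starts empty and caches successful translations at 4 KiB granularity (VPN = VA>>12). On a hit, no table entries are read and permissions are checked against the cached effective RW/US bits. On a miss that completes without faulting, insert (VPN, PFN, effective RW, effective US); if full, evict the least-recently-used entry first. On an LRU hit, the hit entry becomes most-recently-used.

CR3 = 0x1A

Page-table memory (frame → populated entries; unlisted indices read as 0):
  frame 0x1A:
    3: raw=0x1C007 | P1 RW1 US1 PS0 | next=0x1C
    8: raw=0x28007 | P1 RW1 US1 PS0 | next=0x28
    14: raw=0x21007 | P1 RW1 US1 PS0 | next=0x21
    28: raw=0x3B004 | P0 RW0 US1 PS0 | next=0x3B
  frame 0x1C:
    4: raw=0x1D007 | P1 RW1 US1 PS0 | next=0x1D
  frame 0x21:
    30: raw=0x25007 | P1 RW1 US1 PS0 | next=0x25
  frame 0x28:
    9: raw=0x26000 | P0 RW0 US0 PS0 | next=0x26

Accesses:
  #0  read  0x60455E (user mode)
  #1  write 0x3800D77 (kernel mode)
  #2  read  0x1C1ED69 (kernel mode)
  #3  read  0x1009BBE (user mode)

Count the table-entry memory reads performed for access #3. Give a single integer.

Trace:
#0 VA=0x60455E (r,user):
  L0 @0x1A[3] → 0x1C007  P=1,RW=1,US=1,PS=0
  L1 @0x1C[4] → 0x1D007  P=1,RW=1,US=1,PS=0
  ⇒ phys 0x1D55E  [2 reads]
#1 VA=0x3800D77 (w,kernel):
  L0 @0x1A[28] → 0x3B004  P=0,RW=0,US=1,PS=0
  → PAGE_NOT_PRESENT  (1 entries read)
#2 VA=0x1C1ED69 (r,kernel):
  L0 @0x1A[14] → 0x21007  P=1,RW=1,US=1,PS=0
  L1 @0x21[30] → 0x25007  P=1,RW=1,US=1,PS=0
  ⇒ phys 0x25D69  [2 reads]
#3 VA=0x1009BBE (r,user):
  L0 @0x1A[8] → 0x28007  P=1,RW=1,US=1,PS=0
  L1 @0x28[9] → 0x26000  P=0,RW=0,US=0,PS=0
  → PAGE_NOT_PRESENT  (2 entries read)

Entries read for #3: 2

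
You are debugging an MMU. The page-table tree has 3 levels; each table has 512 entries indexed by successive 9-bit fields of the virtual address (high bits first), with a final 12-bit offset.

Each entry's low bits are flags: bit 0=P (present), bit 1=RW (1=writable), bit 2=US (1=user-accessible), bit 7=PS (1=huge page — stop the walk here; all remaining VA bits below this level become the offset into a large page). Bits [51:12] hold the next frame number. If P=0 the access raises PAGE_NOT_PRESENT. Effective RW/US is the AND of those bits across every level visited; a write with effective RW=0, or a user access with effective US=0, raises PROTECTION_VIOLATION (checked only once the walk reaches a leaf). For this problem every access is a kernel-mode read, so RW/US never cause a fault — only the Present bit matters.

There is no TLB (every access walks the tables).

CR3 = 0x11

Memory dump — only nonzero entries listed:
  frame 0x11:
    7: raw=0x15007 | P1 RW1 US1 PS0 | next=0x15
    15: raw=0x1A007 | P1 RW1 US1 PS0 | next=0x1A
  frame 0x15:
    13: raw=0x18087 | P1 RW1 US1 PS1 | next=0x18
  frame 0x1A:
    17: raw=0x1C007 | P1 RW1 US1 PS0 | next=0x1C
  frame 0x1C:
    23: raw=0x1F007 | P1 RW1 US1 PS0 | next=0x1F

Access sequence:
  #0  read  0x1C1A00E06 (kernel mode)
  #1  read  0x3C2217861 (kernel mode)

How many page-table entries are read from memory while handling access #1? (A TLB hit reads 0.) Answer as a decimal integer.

Walk each access:
#0 VA=0x1C1A00E06 (r,kernel):
  L0 @0x11[7] → 0x15007  P=1,RW=1,US=1,PS=0
  L1 @0x15[13] → 0x18087  P=1,RW=1,US=1,PS=1
  ⇒ phys 0x18E06 (huge @L1)  [2 reads]
#1 VA=0x3C2217861 (r,kernel):
  L0 @0x11[15] → 0x1A007  P=1,RW=1,US=1,PS=0
  L1 @0x1A[17] → 0x1C007  P=1,RW=1,US=1,PS=0
  L2 @0x1C[23] → 0x1F007  P=1,RW=1,US=1,PS=0
  ⇒ phys 0x1F861  [3 reads]

Entries read for #1: 3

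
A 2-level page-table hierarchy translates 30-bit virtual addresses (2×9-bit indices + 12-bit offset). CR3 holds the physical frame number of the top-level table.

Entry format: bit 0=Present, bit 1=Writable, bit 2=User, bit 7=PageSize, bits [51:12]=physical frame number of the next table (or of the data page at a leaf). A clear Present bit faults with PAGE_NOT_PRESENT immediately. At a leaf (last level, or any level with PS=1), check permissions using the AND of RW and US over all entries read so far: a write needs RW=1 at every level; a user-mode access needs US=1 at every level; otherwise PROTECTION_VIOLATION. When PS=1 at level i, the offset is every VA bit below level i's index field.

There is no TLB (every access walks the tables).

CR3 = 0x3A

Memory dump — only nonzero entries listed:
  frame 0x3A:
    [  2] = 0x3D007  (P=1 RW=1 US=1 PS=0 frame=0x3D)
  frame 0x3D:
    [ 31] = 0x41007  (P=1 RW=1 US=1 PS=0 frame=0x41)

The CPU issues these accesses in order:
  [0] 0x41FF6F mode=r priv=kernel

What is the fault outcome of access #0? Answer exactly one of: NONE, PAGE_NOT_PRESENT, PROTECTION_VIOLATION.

Trace:
#0 VA=0x41FF6F (r,kernel):
  L0: frame=0x3A idx=2 entry=0x3D007 [P=1 RW=1 US=1 PS=0]
  L1: frame=0x3D idx=31 entry=0x41007 [P=1 RW=1 US=1 PS=0]
  ✓ 0x41F6F  — 2 lookups

Access #0 fault: NONE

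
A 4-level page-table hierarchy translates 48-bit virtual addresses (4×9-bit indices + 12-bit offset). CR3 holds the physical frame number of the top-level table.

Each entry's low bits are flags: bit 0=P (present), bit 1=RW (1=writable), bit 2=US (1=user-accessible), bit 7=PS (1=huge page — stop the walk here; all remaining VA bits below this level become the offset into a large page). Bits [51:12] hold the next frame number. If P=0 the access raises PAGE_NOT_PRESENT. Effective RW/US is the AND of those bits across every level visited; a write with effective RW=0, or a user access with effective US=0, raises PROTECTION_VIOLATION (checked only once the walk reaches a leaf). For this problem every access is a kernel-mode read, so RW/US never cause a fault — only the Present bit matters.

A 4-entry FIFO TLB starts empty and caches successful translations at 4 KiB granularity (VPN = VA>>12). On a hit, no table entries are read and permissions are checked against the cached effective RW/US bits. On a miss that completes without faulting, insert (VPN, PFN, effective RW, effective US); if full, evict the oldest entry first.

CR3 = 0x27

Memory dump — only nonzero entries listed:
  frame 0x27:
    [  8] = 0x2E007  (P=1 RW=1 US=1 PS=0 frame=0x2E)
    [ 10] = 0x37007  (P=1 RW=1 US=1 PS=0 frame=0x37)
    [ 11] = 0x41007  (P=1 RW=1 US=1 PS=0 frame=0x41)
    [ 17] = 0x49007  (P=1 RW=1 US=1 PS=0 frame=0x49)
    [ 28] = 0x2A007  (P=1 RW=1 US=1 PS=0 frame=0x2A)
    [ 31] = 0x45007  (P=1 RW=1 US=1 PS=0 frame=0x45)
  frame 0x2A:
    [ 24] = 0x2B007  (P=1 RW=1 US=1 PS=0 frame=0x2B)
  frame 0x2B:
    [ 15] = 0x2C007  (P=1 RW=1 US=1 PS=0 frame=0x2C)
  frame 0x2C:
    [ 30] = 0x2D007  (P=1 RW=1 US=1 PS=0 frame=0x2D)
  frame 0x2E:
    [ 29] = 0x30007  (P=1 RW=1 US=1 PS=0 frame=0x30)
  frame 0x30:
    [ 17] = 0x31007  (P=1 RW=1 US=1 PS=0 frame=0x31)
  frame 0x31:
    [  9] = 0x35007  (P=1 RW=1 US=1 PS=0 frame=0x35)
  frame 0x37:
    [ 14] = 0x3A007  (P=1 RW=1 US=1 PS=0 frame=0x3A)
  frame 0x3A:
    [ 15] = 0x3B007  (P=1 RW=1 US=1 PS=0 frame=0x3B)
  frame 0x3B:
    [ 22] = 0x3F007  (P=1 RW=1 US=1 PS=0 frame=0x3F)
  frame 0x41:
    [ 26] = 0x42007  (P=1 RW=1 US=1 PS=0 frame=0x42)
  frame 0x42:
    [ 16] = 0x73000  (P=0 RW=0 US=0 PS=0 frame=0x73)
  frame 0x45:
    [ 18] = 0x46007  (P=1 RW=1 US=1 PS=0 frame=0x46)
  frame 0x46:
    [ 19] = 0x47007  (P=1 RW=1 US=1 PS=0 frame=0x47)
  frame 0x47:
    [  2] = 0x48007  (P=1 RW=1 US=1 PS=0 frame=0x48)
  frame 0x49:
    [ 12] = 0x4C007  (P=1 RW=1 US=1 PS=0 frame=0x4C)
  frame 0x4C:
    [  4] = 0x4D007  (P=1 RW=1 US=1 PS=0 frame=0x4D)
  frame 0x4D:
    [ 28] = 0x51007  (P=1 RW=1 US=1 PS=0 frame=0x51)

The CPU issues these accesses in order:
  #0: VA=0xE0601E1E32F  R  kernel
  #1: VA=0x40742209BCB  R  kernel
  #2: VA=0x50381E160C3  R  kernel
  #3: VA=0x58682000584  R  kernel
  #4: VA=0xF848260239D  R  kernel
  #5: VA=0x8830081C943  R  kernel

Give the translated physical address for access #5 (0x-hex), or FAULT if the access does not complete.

Per-access translation:
#0 VA=0xE0601E1E32F (r,kernel):
  [0] read 0x27 idx=28: raw=0x2A007 flags P=1 W=1 U=1 S=0
  [1] read 0x2A idx=24: raw=0x2B007 flags P=1 W=1 U=1 S=0
  [2] read 0x2B idx=15: raw=0x2C007 flags P=1 W=1 U=1 S=0
  [3] read 0x2C idx=30: raw=0x2D007 flags P=1 W=1 U=1 S=0
  ⇒ phys 0x2D32F  [4 reads]
#1 VA=0x40742209BCB (r,kernel):
  [0] read 0x27 idx=8: raw=0x2E007 flags P=1 W=1 U=1 S=0
  [1] read 0x2E idx=29: raw=0x30007 flags P=1 W=1 U=1 S=0
  [2] read 0x30 idx=17: raw=0x31007 flags P=1 W=1 U=1 S=0
  [3] read 0x31 idx=9: raw=0x35007 flags P=1 W=1 U=1 S=0
  ⇒ phys 0x35BCB  [4 reads]
#2 VA=0x50381E160C3 (r,kernel):
  [0] read 0x27 idx=10: raw=0x37007 flags P=1 W=1 U=1 S=0
  [1] read 0x37 idx=14: raw=0x3A007 flags P=1 W=1 U=1 S=0
  [2] read 0x3A idx=15: raw=0x3B007 flags P=1 W=1 U=1 S=0
  [3] read 0x3B idx=22: raw=0x3F007 flags P=1 W=1 U=1 S=0
  ⇒ phys 0x3F0C3  [4 reads]
#3 VA=0x58682000584 (r,kernel):
  [0] read 0x27 idx=11: raw=0x41007 flags P=1 W=1 U=1 S=0
  [1] read 0x41 idx=26: raw=0x42007 flags P=1 W=1 U=1 S=0
  [2] read 0x42 idx=16: raw=0x73000 flags P=0 W=0 U=0 S=0
  ✗ PAGE_NOT_PRESENT  [3 reads]
#4 VA=0xF848260239D (r,kernel):
  [0] read 0x27 idx=31: raw=0x45007 flags P=1 W=1 U=1 S=0
  [1] read 0x45 idx=18: raw=0x46007 flags P=1 W=1 U=1 S=0
  [2] read 0x46 idx=19: raw=0x47007 flags P=1 W=1 U=1 S=0
  [3] read 0x47 idx=2: raw=0x48007 flags P=1 W=1 U=1 S=0
  ⇒ phys 0x4839D  [4 reads]
#5 VA=0x8830081C943 (r,kernel):
  [0] read 0x27 idx=17: raw=0x49007 flags P=1 W=1 U=1 S=0
  [1] read 0x49 idx=12: raw=0x4C007 flags P=1 W=1 U=1 S=0
  [2] read 0x4C idx=4: raw=0x4D007 flags P=1 W=1 U=1 S=0
  [3] read 0x4D idx=28: raw=0x51007 flags P=1 W=1 U=1 S=0
  ⇒ phys 0x51943  [4 reads]

Access #5 PA: 0x51943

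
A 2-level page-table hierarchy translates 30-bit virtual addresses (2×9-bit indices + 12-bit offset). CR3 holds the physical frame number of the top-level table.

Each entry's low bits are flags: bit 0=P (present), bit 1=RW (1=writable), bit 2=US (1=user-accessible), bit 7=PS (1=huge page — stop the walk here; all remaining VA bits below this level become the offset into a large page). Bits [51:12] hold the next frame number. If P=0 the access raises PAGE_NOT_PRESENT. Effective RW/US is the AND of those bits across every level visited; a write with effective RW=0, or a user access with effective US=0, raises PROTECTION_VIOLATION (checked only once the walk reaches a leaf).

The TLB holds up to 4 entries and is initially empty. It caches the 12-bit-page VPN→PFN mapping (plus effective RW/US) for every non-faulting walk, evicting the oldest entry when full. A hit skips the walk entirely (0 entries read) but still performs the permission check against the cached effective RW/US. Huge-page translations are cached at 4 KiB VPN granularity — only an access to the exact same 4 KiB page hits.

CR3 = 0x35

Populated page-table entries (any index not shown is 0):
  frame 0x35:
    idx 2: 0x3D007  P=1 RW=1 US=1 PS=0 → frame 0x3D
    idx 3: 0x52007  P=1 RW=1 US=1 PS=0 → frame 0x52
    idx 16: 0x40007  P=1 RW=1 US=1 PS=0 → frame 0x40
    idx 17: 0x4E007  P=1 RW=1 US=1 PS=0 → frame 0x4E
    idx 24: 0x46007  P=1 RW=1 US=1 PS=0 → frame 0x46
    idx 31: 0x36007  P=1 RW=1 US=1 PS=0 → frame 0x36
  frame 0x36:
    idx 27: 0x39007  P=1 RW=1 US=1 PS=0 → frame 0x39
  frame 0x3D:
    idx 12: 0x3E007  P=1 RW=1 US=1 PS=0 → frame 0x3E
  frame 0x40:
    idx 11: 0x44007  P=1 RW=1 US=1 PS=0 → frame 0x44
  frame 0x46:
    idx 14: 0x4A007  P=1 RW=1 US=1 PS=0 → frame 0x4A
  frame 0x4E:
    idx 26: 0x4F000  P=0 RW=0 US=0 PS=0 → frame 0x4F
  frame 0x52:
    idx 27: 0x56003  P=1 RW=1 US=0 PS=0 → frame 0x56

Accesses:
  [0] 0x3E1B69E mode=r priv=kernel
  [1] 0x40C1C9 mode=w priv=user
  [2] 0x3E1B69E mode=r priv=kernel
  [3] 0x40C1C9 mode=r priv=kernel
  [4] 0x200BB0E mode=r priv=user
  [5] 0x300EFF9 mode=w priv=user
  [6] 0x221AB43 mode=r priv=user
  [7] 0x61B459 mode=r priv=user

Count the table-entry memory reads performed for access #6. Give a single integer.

Trace:
#0 VA=0x3E1B69E (r,kernel):
  lvl0: tbl 0x35, slot 31 ⇒ 0x36007 (P1/RW1/US1/PS0)
  lvl1: tbl 0x36, slot 27 ⇒ 0x39007 (P1/RW1/US1/PS0)
  ✓ 0x3969E  — 2 lookups
#1 VA=0x40C1C9 (w,user):
  lvl0: tbl 0x35, slot 2 ⇒ 0x3D007 (P1/RW1/US1/PS0)
  lvl1: tbl 0x3D, slot 12 ⇒ 0x3E007 (P1/RW1/US1/PS0)
  ✓ 0x3E1C9  — 2 lookups
#2 VA=0x3E1B69E (r,kernel):
  TLB hit vpn=0x3E1B → PA=0x3969E
#3 VA=0x40C1C9 (r,kernel):
  TLB hit vpn=0x40C → PA=0x3E1C9
#4 VA=0x200BB0E (r,user):
  lvl0: tbl 0x35, slot 16 ⇒ 0x40007 (P1/RW1/US1/PS0)
  lvl1: tbl 0x40, slot 11 ⇒ 0x44007 (P1/RW1/US1/PS0)
  ✓ 0x44B0E  — 2 lookups
#5 VA=0x300EFF9 (w,user):
  lvl0: tbl 0x35, slot 24 ⇒ 0x46007 (P1/RW1/US1/PS0)
  lvl1: tbl 0x46, slot 14 ⇒ 0x4A007 (P1/RW1/US1/PS0)
  ✓ 0x4AFF9  — 2 lookups
#6 VA=0x221AB43 (r,user):
  lvl0: tbl 0x35, slot 17 ⇒ 0x4E007 (P1/RW1/US1/PS0)
  lvl1: tbl 0x4E, slot 26 ⇒ 0x4F000 (P0/RW0/US0/PS0)
  ✗ PAGE_NOT_PRESENT  [2 reads]
#7 VA=0x61B459 (r,user):
  lvl0: tbl 0x35, slot 3 ⇒ 0x52007 (P1/RW1/US1/PS0)
  lvl1: tbl 0x52, slot 27 ⇒ 0x56003 (P1/RW1/US0/PS0)
  ✗ PROTECTION_VIOLATION  [2 reads]

Entries read for #6: 2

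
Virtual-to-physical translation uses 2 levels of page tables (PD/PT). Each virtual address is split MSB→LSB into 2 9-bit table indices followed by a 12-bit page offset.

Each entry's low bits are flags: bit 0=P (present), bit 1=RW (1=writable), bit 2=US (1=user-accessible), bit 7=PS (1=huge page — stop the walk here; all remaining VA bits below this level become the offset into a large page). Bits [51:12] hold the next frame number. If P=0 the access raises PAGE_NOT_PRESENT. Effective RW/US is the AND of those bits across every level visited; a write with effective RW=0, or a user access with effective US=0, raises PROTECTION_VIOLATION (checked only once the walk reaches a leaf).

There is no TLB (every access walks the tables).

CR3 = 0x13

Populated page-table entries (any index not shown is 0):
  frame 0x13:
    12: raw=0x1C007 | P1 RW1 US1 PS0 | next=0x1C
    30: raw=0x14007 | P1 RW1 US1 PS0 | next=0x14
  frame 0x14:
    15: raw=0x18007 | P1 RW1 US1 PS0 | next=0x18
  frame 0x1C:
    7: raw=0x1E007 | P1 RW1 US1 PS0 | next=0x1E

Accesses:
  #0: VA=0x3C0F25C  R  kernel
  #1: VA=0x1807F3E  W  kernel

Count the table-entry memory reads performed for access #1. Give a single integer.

Walk each access:
#0 VA=0x3C0F25C (r,kernel):
  L0 @0x13[30] → 0x14007  P=1,RW=1,US=1,PS=0
  L1 @0x14[15] → 0x18007  P=1,RW=1,US=1,PS=0
  ✓ 0x1825C  — 2 lookups
#1 VA=0x1807F3E (w,kernel):
  L0 @0x13[12] → 0x1C007  P=1,RW=1,US=1,PS=0
  L1 @0x1C[7] → 0x1E007  P=1,RW=1,US=1,PS=0
  ✓ 0x1EF3E  — 2 lookups

Entries read for #1: 2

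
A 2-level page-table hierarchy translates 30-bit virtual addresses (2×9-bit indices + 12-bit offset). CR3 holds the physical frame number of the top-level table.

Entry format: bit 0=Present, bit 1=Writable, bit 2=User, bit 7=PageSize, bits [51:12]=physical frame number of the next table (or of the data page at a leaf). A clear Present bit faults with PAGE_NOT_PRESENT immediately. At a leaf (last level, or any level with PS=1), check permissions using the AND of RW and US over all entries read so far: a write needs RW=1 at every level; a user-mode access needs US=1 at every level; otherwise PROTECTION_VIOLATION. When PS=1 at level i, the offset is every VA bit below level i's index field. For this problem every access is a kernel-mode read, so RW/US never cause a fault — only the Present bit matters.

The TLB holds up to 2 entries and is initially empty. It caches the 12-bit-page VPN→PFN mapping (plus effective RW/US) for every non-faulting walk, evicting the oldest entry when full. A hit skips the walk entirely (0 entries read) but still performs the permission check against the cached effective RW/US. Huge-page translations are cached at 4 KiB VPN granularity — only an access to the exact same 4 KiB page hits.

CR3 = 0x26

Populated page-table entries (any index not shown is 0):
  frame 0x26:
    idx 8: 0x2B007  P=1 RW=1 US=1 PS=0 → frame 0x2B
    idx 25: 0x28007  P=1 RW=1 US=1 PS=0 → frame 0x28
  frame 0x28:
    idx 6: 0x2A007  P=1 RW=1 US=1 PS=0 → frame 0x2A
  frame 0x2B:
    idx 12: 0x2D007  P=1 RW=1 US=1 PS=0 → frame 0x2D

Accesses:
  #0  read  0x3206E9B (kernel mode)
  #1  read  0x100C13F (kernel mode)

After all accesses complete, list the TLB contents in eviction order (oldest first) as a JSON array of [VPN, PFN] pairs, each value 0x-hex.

Per-access translation:
#0 VA=0x3206E9B (r,kernel):
  L0: frame=0x26 idx=25 entry=0x28007 [P=1 RW=1 US=1 PS=0]
  L1: frame=0x28 idx=6 entry=0x2A007 [P=1 RW=1 US=1 PS=0]
  → PA=0x2AE9B  (2 entries read)
#1 VA=0x100C13F (r,kernel):
  L0: frame=0x26 idx=8 entry=0x2B007 [P=1 RW=1 US=1 PS=0]
  L1: frame=0x2B idx=12 entry=0x2D007 [P=1 RW=1 US=1 PS=0]
  → PA=0x2D13F  (2 entries read)

TLB: [["0x3206", "0x2A"], ["0x100C", "0x2D"]]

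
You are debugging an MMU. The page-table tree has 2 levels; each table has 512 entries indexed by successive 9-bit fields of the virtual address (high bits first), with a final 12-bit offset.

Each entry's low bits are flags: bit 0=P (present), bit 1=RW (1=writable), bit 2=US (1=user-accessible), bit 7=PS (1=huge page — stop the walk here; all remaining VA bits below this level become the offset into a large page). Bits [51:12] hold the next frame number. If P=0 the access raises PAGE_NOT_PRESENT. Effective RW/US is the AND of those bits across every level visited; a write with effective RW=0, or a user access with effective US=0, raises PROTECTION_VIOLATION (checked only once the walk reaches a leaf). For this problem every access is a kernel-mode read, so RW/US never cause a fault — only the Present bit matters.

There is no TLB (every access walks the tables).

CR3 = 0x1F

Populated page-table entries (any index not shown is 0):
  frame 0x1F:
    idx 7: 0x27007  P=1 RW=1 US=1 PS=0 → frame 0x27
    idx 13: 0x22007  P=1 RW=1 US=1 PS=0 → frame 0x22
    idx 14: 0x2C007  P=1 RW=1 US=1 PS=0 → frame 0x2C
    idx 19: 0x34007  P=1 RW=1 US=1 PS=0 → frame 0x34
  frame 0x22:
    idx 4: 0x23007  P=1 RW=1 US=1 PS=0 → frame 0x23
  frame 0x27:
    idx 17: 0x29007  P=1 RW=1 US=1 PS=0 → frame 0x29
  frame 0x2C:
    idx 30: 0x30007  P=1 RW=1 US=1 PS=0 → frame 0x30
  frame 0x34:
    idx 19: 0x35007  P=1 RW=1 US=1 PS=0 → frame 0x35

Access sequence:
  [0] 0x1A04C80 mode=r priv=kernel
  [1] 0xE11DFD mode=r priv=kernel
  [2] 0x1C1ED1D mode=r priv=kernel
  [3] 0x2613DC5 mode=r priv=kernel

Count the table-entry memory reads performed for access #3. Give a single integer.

Trace:
#0 VA=0x1A04C80 (r,kernel):
  L0: frame=0x1F idx=13 entry=0x22007 [P=1 RW=1 US=1 PS=0]
  L1: frame=0x22 idx=4 entry=0x23007 [P=1 RW=1 US=1 PS=0]
  → PA=0x23C80  (2 entries read)
#1 VA=0xE11DFD (r,kernel):
  L0: frame=0x1F idx=7 entry=0x27007 [P=1 RW=1 US=1 PS=0]
  L1: frame=0x27 idx=17 entry=0x29007 [P=1 RW=1 US=1 PS=0]
  → PA=0x29DFD  (2 entries read)
#2 VA=0x1C1ED1D (r,kernel):
  L0: frame=0x1F idx=14 entry=0x2C007 [P=1 RW=1 US=1 PS=0]
  L1: frame=0x2C idx=30 entry=0x30007 [P=1 RW=1 US=1 PS=0]
  → PA=0x30D1D  (2 entries read)
#3 VA=0x2613DC5 (r,kernel):
  L0: frame=0x1F idx=19 entry=0x34007 [P=1 RW=1 US=1 PS=0]
  L1: frame=0x34 idx=19 entry=0x35007 [P=1 RW=1 US=1 PS=0]
  → PA=0x35DC5  (2 entries read)

Entries read for #3: 2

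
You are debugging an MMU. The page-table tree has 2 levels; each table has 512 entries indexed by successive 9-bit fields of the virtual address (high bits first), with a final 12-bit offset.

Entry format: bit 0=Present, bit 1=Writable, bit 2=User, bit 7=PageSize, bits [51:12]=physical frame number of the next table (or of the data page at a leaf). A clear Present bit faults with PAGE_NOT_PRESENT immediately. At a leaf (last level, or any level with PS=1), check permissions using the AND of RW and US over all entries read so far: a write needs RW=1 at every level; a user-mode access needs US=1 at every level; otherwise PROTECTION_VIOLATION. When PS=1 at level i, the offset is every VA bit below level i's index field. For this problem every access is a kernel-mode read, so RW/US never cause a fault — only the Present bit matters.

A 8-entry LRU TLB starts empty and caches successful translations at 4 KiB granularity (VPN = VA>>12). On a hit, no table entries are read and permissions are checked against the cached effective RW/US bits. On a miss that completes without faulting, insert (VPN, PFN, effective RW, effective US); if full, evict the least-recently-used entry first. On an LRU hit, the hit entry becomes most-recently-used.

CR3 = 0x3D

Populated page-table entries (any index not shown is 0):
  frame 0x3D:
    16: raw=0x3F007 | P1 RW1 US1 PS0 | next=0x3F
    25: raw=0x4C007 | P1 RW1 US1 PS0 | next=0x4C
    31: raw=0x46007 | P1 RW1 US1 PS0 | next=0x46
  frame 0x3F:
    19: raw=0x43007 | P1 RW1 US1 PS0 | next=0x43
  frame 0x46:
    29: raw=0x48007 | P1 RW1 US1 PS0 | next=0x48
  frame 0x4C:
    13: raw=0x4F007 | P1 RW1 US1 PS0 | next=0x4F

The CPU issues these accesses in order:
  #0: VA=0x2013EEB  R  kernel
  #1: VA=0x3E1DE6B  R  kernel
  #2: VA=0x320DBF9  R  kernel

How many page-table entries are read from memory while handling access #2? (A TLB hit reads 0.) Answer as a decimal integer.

Trace:
#0 VA=0x2013EEB (r,kernel):
  L0: frame=0x3D idx=16 entry=0x3F007 [P=1 RW=1 US=1 PS=0]
  L1: frame=0x3F idx=19 entry=0x43007 [P=1 RW=1 US=1 PS=0]
  → PA=0x43EEB  (2 entries read)
#1 VA=0x3E1DE6B (r,kernel):
  L0: frame=0x3D idx=31 entry=0x46007 [P=1 RW=1 US=1 PS=0]
  L1: frame=0x46 idx=29 entry=0x48007 [P=1 RW=1 US=1 PS=0]
  → PA=0x48E6B  (2 entries read)
#2 VA=0x320DBF9 (r,kernel):
  L0: frame=0x3D idx=25 entry=0x4C007 [P=1 RW=1 US=1 PS=0]
  L1: frame=0x4C idx=13 entry=0x4F007 [P=1 RW=1 US=1 PS=0]
  → PA=0x4FBF9  (2 entries read)

Entries read for #2: 2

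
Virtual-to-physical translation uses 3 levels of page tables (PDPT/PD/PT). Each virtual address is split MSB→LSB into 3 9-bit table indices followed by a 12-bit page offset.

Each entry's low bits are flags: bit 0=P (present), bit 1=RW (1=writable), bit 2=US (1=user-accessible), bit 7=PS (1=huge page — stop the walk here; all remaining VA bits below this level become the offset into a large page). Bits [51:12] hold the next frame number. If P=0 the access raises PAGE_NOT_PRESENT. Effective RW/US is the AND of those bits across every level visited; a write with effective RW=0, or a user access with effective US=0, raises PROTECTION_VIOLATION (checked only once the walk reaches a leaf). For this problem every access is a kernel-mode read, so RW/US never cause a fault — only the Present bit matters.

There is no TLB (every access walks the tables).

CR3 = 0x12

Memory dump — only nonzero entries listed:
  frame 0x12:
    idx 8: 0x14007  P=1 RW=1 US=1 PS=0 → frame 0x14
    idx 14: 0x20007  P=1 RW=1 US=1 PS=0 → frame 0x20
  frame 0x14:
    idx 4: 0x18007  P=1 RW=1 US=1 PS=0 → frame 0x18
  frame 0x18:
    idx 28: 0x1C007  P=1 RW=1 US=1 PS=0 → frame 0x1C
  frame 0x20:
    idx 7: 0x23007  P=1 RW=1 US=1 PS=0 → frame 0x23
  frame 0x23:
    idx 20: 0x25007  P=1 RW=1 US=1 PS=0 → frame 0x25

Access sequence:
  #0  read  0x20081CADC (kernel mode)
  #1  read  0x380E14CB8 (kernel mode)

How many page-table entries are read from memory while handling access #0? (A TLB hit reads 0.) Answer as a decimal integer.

Per-access translation:
#0 VA=0x20081CADC (r,kernel):
  L0 @0x12[8] → 0x14007  P=1,RW=1,US=1,PS=0
  L1 @0x14[4] → 0x18007  P=1,RW=1,US=1,PS=0
  L2 @0x18[28] → 0x1C007  P=1,RW=1,US=1,PS=0
  → PA=0x1CADC  (3 entries read)
#1 VA=0x380E14CB8 (r,kernel):
  L0 @0x12[14] → 0x20007  P=1,RW=1,US=1,PS=0
  L1 @0x20[7] → 0x23007  P=1,RW=1,US=1,PS=0
  L2 @0x23[20] → 0x25007  P=1,RW=1,US=1,PS=0
  → PA=0x25CB8  (3 entries read)

Entries read for #0: 3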